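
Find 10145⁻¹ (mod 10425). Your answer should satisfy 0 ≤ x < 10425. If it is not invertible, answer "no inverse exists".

Euclidean algorithm on 10425, 10145:
10425 = 1×10145 + 280
10145 = 36×280 + 65
280 = 4×65 + 20
65 = 3×20 + 5
20 = 4×5 + 0
gcd(10145, 10425) = 5 ≠ 1, so 10145 has no multiplicative inverse modulo 10425.

no inverse exists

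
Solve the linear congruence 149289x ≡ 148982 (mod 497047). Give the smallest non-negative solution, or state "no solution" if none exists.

366035

First find gcd(149289, 497047):
497047 = 3·149289 + 49180
149289 = 3·49180 + 1749
49180 = 28·1749 + 208
1749 = 8·208 + 85
208 = 2·85 + 38
85 = 2·38 + 9
38 = 4·9 + 2
9 = 4·2 + 1
2 = 2·1 + 0
gcd = 1, so a unique solution mod 497047 exists.
Back-substitute for the Bézout coefficients:
1 = 9 − 4·2
1 = −4·38 + 17·9
1 = 17·85 − 38·38
1 = −38·208 + 93·85
1 = 93·1749 − 782·208
1 = −782·49180 + 21989·1749
1 = 21989·149289 − 66749·49180
1 = −66749·497047 + 222236·149289
So 149289·(222236) ≡ 1 (mod 497047), giving 149289⁻¹ ≡ 222236.
x ≡ 149289⁻¹·148982 ≡ 222236·148982 ≡ 366035 (mod 497047).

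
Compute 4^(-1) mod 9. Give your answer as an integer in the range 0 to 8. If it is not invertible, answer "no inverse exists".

Run Euclid on (9, 4):
9 = 2·4 + 1
4 = 4·1 + 0
Since gcd(4, 9) = 1, back-substitute to write 1 as a combination:
1 = 9 − 2·4
Hence 4⁻¹ ≡ -2 ≡ 7 (mod 9).

7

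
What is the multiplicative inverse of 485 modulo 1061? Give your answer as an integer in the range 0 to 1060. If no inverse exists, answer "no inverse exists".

Extended Euclidean algorithm:
1061 = 2·485 + 91
485 = 5·91 + 30
91 = 3·30 + 1
30 = 30·1 + 0
gcd = 1, so the inverse exists. Back-substitute:
1 = 91 − 3·30
1 = −3·485 + 16·91
1 = 16·1061 − 35·485
Hence 485⁻¹ ≡ -35 ≡ 1026 (mod 1061).

1026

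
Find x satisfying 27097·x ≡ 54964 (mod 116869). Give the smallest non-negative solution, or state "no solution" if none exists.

First find gcd(27097, 116869):
116869 = 4·27097 + 8481
27097 = 3·8481 + 1654
8481 = 5·1654 + 211
1654 = 7·211 + 177
211 = 1·177 + 34
177 = 5·34 + 7
34 = 4·7 + 6
7 = 1·6 + 1
6 = 6·1 + 0
gcd = 1, so a unique solution mod 116869 exists.
Back-substitute for the Bézout coefficients:
1 = 7 − 6
1 = −34 + 5·7
1 = 5·177 − 26·34
1 = −26·211 + 31·177
1 = 31·1654 − 243·211
1 = −243·8481 + 1246·1654
1 = 1246·27097 − 3981·8481
1 = −3981·116869 + 17170·27097
So 27097·(17170) ≡ 1 (mod 116869), giving 27097⁻¹ ≡ 17170.
x ≡ 27097⁻¹·54964 ≡ 17170·54964 ≡ 14705 (mod 116869).

14705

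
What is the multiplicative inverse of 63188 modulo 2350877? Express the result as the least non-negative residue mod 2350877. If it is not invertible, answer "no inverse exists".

gcd(2350877, 63188) by repeated division:
2350877 = 37·63188 + 12921
63188 = 4·12921 + 11504
12921 = 1·11504 + 1417
11504 = 8·1417 + 168
1417 = 8·168 + 73
168 = 2·73 + 22
73 = 3·22 + 7
22 = 3·7 + 1
7 = 7·1 + 0
Since gcd(63188, 2350877) = 1, back-substitute to write 1 as a combination:
1 = 22 − 3·7
1 = −3·73 + 10·22
1 = 10·168 − 23·73
1 = −23·1417 + 194·168
1 = 194·11504 − 1575·1417
1 = −1575·12921 + 1769·11504
1 = 1769·63188 − 8651·12921
1 = −8651·2350877 + 321856·63188
So 63188·321856 ≡ 1 (mod 2350877).

321856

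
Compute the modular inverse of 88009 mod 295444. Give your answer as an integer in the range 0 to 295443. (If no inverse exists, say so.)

Apply the Euclidean algorithm to 295444 and 88009:
295444 = 3·88009 + 31417
88009 = 2·31417 + 25175
31417 = 1·25175 + 6242
25175 = 4·6242 + 207
6242 = 30·207 + 32
207 = 6·32 + 15
32 = 2·15 + 2
15 = 7·2 + 1
2 = 2·1 + 0
Since gcd(88009, 295444) = 1, back-substitute to write 1 as a combination:
1 = 15 − 7·2
1 = −7·32 + 15·15
1 = 15·207 − 97·32
1 = −97·6242 + 2925·207
1 = 2925·25175 − 11797·6242
1 = −11797·31417 + 14722·25175
1 = 14722·88009 − 41241·31417
1 = −41241·295444 + 138445·88009
So 88009·138445 ≡ 1 (mod 295444).

138445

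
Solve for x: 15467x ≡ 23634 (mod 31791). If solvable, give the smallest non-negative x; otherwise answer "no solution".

8922

First find gcd(15467, 31791):
31791 = 2×15467 + 857
15467 = 18×857 + 41
857 = 20×41 + 37
41 = 1×37 + 4
37 = 9×4 + 1
4 = 4×1 + 0
gcd = 1, so a unique solution mod 31791 exists.
Back-substitute for the Bézout coefficients:
1 = 37 − 9·4
1 = −9·41 + 10·37
1 = 10·857 − 209·41
1 = −209·15467 + 3772·857
1 = 3772·31791 − 7753·15467
So 15467·(-7753) ≡ 1 (mod 31791), giving 15467⁻¹ ≡ 24038.
x ≡ 15467⁻¹·23634 ≡ 24038·23634 ≡ 8922 (mod 31791).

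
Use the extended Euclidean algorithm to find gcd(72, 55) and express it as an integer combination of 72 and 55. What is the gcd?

1

Apply Euclid's algorithm to 72 and 55:
72 = 1*55 + 17
55 = 3*17 + 4
17 = 4*4 + 1
4 = 4*1 + 0
gcd(72, 55) = 1.
Working backward:
1 = 17 − 4·4
1 = −4·55 + 13·17
1 = 13·72 − 17·55
So 1 = (13)·72 + (-17)·55.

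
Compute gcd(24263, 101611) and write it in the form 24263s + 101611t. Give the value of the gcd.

Euclidean algorithm:
101611 = 4×24263 + 4559
24263 = 5×4559 + 1468
4559 = 3×1468 + 155
1468 = 9×155 + 73
155 = 2×73 + 9
73 = 8×9 + 1
9 = 9×1 + 0
gcd(24263, 101611) = 1.
Working backward:
1 = 73 − 8·9
1 = −8·155 + 17·73
1 = 17·1468 − 161·155
1 = −161·4559 + 500·1468
1 = 500·24263 − 2661·4559
1 = −2661·101611 + 11144·24263
So 1 = (-2661)·101611 + (11144)·24263.

1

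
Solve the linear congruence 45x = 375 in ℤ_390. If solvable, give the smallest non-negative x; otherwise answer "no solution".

First find gcd(45, 390):
390 = 8·45 + 30
45 = 1·30 + 15
30 = 2·15 + 0
gcd = 15 and 15 | 375, so solutions exist. Divide through by 15: 3x ≡ 25 (mod 26).
Now find 3⁻¹ mod 26:
26 = 8·3 + 2
3 = 1·2 + 1
2 = 2·1 + 0
Back-substitute:
1 = 3 − 2
1 = −26 + 9·3
So 3⁻¹ ≡ 9 (mod 26).
Then x ≡ 9·25 ≡ 17 (mod 26); the smallest non-negative solution is x = 17.

17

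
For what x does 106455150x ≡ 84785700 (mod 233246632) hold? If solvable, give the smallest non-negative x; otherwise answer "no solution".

46191774

First find gcd(106455150, 233246632):
233246632 = 2×106455150 + 20336332
106455150 = 5×20336332 + 4773490
20336332 = 4×4773490 + 1242372
4773490 = 3×1242372 + 1046374
1242372 = 1×1046374 + 195998
1046374 = 5×195998 + 66384
195998 = 2×66384 + 63230
66384 = 1×63230 + 3154
63230 = 20×3154 + 150
3154 = 21×150 + 4
150 = 37×4 + 2
4 = 2×2 + 0
gcd = 2 and 2 | 84785700, so solutions exist. Divide through by 2: 53227575x ≡ 42392850 (mod 116623316).
Now find 53227575⁻¹ mod 116623316:
116623316 = 2*53227575 + 10168166
53227575 = 5*10168166 + 2386745
10168166 = 4*2386745 + 621186
2386745 = 3*621186 + 523187
621186 = 1*523187 + 97999
523187 = 5*97999 + 33192
97999 = 2*33192 + 31615
33192 = 1*31615 + 1577
31615 = 20*1577 + 75
1577 = 21*75 + 2
75 = 37*2 + 1
2 = 2*1 + 0
Back-substitute:
1 = 75 − 37·2
1 = −37·1577 + 778·75
1 = 778·31615 − 15597·1577
1 = −15597·33192 + 16375·31615
1 = 16375·97999 − 48347·33192
1 = −48347·523187 + 258110·97999
1 = 258110·621186 − 306457·523187
1 = −306457·2386745 + 1177481·621186
1 = 1177481·10168166 − 5016381·2386745
1 = −5016381·53227575 + 26259386·10168166
1 = 26259386·116623316 − 57535153·53227575
So 53227575·(-57535153) ≡ 1 (mod 116623316), i.e. 53227575⁻¹ ≡ 59088163.
Then x ≡ 59088163·42392850 ≡ 46191774 (mod 116623316); the smallest non-negative solution is x = 46191774.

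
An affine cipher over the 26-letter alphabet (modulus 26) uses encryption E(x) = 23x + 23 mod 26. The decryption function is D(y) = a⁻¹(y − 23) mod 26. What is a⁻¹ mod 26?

17

gcd(26, 23) by repeated division:
26 = 1·23 + 3
23 = 7·3 + 2
3 = 1·2 + 1
2 = 2·1 + 0
The gcd is 1. Working backward:
1 = 3 − 2
1 = −23 + 8·3
1 = 8·26 − 9·23
So 23·(-9) ≡ 1 (mod 26), and -9 ≡ 17 (mod 26).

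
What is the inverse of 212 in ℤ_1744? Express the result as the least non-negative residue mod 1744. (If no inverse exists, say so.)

no inverse exists

Compute gcd(212, 1744):
1744 = 8*212 + 48
212 = 4*48 + 20
48 = 2*20 + 8
20 = 2*8 + 4
8 = 2*4 + 0
The gcd is 4, not 1, hence no inverse exists.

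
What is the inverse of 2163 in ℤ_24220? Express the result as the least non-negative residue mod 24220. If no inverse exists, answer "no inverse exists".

no inverse exists

Euclidean algorithm on 24220, 2163:
24220 = 11·2163 + 427
2163 = 5·427 + 28
427 = 15·28 + 7
28 = 4·7 + 0
The gcd is 7, not 1, hence no inverse exists.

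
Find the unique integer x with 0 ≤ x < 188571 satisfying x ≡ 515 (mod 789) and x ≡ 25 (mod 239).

157526

Write x = 515 + 789·k. Then 789·k ≡ 25 − 515 ≡ 227 (mod 239).
Need 789⁻¹ mod 239. Extended Euclid on (239, 72):
239 = 3*72 + 23
72 = 3*23 + 3
23 = 7*3 + 2
3 = 1*2 + 1
2 = 2*1 + 0
Back-substitute:
1 = 3 − 2
1 = −23 + 8·3
1 = 8·72 − 25·23
1 = −25·239 + 83·72
789⁻¹ ≡ 83 (mod 239), so k ≡ 83·227 ≡ 199 (mod 239).
x = 515 + 789·199 = 157526.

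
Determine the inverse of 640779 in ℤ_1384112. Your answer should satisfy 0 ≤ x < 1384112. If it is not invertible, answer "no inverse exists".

907027

Apply the Euclidean algorithm to 1384112 and 640779:
1384112 = 2×640779 + 102554
640779 = 6×102554 + 25455
102554 = 4×25455 + 734
25455 = 34×734 + 499
734 = 1×499 + 235
499 = 2×235 + 29
235 = 8×29 + 3
29 = 9×3 + 2
3 = 1×2 + 1
2 = 2×1 + 0
gcd = 1, so the inverse exists. Back-substitute:
1 = 3 − 2
1 = −29 + 10·3
1 = 10·235 − 81·29
1 = −81·499 + 172·235
1 = 172·734 − 253·499
1 = −253·25455 + 8774·734
1 = 8774·102554 − 35349·25455
1 = −35349·640779 + 220868·102554
1 = 220868·1384112 − 477085·640779
Hence 640779⁻¹ ≡ -477085 ≡ 907027 (mod 1384112).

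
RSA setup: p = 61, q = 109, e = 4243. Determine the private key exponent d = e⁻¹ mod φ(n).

5947

φ(n) = (p−1)(q−1) = 60·108 = 6480.
Need d with 4243·d ≡ 1 (mod 6480). Apply the extended Euclidean algorithm:
6480 = 1·4243 + 2237
4243 = 1·2237 + 2006
2237 = 1·2006 + 231
2006 = 8·231 + 158
231 = 1·158 + 73
158 = 2·73 + 12
73 = 6·12 + 1
12 = 12·1 + 0
Back-substitute:
1 = 73 − 6·12
1 = −6·158 + 13·73
1 = 13·231 − 19·158
1 = −19·2006 + 165·231
1 = 165·2237 − 184·2006
1 = −184·4243 + 349·2237
1 = 349·6480 − 533·4243
So 4243·(-533) ≡ 1 (mod 6480), hence d ≡ -533 ≡ 5947 (mod 6480).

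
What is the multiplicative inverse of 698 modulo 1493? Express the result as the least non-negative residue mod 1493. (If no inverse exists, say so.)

708

gcd(1493, 698) by repeated division:
1493 = 2*698 + 97
698 = 7*97 + 19
97 = 5*19 + 2
19 = 9*2 + 1
2 = 2*1 + 0
Since gcd(698, 1493) = 1, back-substitute to write 1 as a combination:
1 = 19 − 9·2
1 = −9·97 + 46·19
1 = 46·698 − 331·97
1 = −331·1493 + 708·698
So 698·708 ≡ 1 (mod 1493).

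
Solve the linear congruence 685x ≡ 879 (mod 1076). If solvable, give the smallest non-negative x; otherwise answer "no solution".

1071

First find gcd(685, 1076):
1076 = 1·685 + 391
685 = 1·391 + 294
391 = 1·294 + 97
294 = 3·97 + 3
97 = 32·3 + 1
3 = 3·1 + 0
gcd = 1, so a unique solution mod 1076 exists.
Back-substitute for the Bézout coefficients:
1 = 97 − 32·3
1 = −32·294 + 97·97
1 = 97·391 − 129·294
1 = −129·685 + 226·391
1 = 226·1076 − 355·685
So 685·(-355) ≡ 1 (mod 1076), giving 685⁻¹ ≡ 721.
x ≡ 685⁻¹·879 ≡ 721·879 ≡ 1071 (mod 1076).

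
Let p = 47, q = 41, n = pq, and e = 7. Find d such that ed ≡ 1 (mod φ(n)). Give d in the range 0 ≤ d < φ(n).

φ(n) = (p−1)(q−1) = 46·40 = 1840.
Need d with 7·d ≡ 1 (mod 1840). Apply the extended Euclidean algorithm:
1840 = 262·7 + 6
7 = 1·6 + 1
6 = 6·1 + 0
Back-substitute:
1 = 7 − 6
1 = −1840 + 263·7
So 7·263 ≡ 1 (mod 1840), hence d = 263.

263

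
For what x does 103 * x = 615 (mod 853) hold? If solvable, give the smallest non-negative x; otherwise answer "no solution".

First find gcd(103, 853):
853 = 8*103 + 29
103 = 3*29 + 16
29 = 1*16 + 13
16 = 1*13 + 3
13 = 4*3 + 1
3 = 3*1 + 0
gcd = 1, so a unique solution mod 853 exists.
Back-substitute for the Bézout coefficients:
1 = 13 − 4·3
1 = −4·16 + 5·13
1 = 5·29 − 9·16
1 = −9·103 + 32·29
1 = 32·853 − 265·103
So 103·(-265) ≡ 1 (mod 853), giving 103⁻¹ ≡ 588.
x ≡ 103⁻¹·615 ≡ 588·615 ≡ 801 (mod 853).

801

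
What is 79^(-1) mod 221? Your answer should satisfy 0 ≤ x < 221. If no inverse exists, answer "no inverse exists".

Run Euclid on (221, 79):
221 = 2·79 + 63
79 = 1·63 + 16
63 = 3·16 + 15
16 = 1·15 + 1
15 = 15·1 + 0
gcd = 1, so the inverse exists. Back-substitute:
1 = 16 − 15
1 = −63 + 4·16
1 = 4·79 − 5·63
1 = −5·221 + 14·79
So 79·14 ≡ 1 (mod 221).

14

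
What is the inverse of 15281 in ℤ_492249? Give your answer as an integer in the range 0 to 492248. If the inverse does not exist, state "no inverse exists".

Run Euclid on (492249, 15281):
492249 = 32*15281 + 3257
15281 = 4*3257 + 2253
3257 = 1*2253 + 1004
2253 = 2*1004 + 245
1004 = 4*245 + 24
245 = 10*24 + 5
24 = 4*5 + 4
5 = 1*4 + 1
4 = 4*1 + 0
The gcd is 1. Working backward:
1 = 5 − 4
1 = −24 + 5·5
1 = 5·245 − 51·24
1 = −51·1004 + 209·245
1 = 209·2253 − 469·1004
1 = −469·3257 + 678·2253
1 = 678·15281 − 3181·3257
1 = −3181·492249 + 102470·15281
So 15281·102470 ≡ 1 (mod 492249).

102470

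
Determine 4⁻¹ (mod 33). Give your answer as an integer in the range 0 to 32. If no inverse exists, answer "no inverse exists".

gcd(33, 4) by repeated division:
33 = 8·4 + 1
4 = 4·1 + 0
gcd = 1, so the inverse exists. Back-substitute:
1 = 33 − 8·4
Thus 4·(-8) ≡ 1 (mod 33); reducing, -8 mod 33 = 25.

25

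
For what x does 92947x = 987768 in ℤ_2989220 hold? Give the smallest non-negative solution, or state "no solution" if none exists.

1866444

First find gcd(92947, 2989220):
2989220 = 32*92947 + 14916
92947 = 6*14916 + 3451
14916 = 4*3451 + 1112
3451 = 3*1112 + 115
1112 = 9*115 + 77
115 = 1*77 + 38
77 = 2*38 + 1
38 = 38*1 + 0
gcd = 1, so a unique solution mod 2989220 exists.
Back-substitute for the Bézout coefficients:
1 = 77 − 2·38
1 = −2·115 + 3·77
1 = 3·1112 − 29·115
1 = −29·3451 + 90·1112
1 = 90·14916 − 389·3451
1 = −389·92947 + 2424·14916
1 = 2424·2989220 − 77957·92947
So 92947·(-77957) ≡ 1 (mod 2989220), giving 92947⁻¹ ≡ 2911263.
x ≡ 92947⁻¹·987768 ≡ 2911263·987768 ≡ 1866444 (mod 2989220).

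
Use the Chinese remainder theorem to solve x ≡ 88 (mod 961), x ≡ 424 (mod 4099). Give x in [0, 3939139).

1709707

Write x = 88 + 961·k. Then 961·k ≡ 424 − 88 ≡ 336 (mod 4099).
Need 961⁻¹ mod 4099. Extended Euclid on (4099, 961):
4099 = 4×961 + 255
961 = 3×255 + 196
255 = 1×196 + 59
196 = 3×59 + 19
59 = 3×19 + 2
19 = 9×2 + 1
2 = 2×1 + 0
Back-substitute:
1 = 19 − 9·2
1 = −9·59 + 28·19
1 = 28·196 − 93·59
1 = −93·255 + 121·196
1 = 121·961 − 456·255
1 = −456·4099 + 1945·961
961⁻¹ ≡ 1945 (mod 4099), so k ≡ 1945·336 ≡ 1779 (mod 4099).
x = 88 + 961·1779 = 1709707.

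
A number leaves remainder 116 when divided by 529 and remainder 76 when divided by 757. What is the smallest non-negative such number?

246101

Write x = 116 + 529·k. Then 529·k ≡ 76 − 116 ≡ 717 (mod 757).
Need 529⁻¹ mod 757. Extended Euclid on (757, 529):
757 = 1×529 + 228
529 = 2×228 + 73
228 = 3×73 + 9
73 = 8×9 + 1
9 = 9×1 + 0
Back-substitute:
1 = 73 − 8·9
1 = −8·228 + 25·73
1 = 25·529 − 58·228
1 = −58·757 + 83·529
529⁻¹ ≡ 83 (mod 757), so k ≡ 83·717 ≡ 465 (mod 757).
x = 116 + 529·465 = 246101.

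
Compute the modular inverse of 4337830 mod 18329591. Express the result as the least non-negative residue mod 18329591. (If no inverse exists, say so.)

Euclidean algorithm on 18329591, 4337830:
18329591 = 4*4337830 + 978271
4337830 = 4*978271 + 424746
978271 = 2*424746 + 128779
424746 = 3*128779 + 38409
128779 = 3*38409 + 13552
38409 = 2*13552 + 11305
13552 = 1*11305 + 2247
11305 = 5*2247 + 70
2247 = 32*70 + 7
70 = 10*7 + 0
gcd(4337830, 18329591) = 7 ≠ 1, so 4337830 has no multiplicative inverse modulo 18329591.

no inverse exists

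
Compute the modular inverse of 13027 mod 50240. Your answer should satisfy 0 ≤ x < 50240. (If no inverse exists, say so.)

8203

Run Euclid on (50240, 13027):
50240 = 3·13027 + 11159
13027 = 1·11159 + 1868
11159 = 5·1868 + 1819
1868 = 1·1819 + 49
1819 = 37·49 + 6
49 = 8·6 + 1
6 = 6·1 + 0
Since gcd(13027, 50240) = 1, back-substitute to write 1 as a combination:
1 = 49 − 8·6
1 = −8·1819 + 297·49
1 = 297·1868 − 305·1819
1 = −305·11159 + 1822·1868
1 = 1822·13027 − 2127·11159
1 = −2127·50240 + 8203·13027
So 13027·8203 ≡ 1 (mod 50240).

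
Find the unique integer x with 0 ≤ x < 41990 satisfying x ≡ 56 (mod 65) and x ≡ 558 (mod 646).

Write x = 56 + 65·k. Then 65·k ≡ 558 − 56 ≡ 502 (mod 646).
Need 65⁻¹ mod 646. Extended Euclid on (646, 65):
646 = 9·65 + 61
65 = 1·61 + 4
61 = 15·4 + 1
4 = 4·1 + 0
Back-substitute:
1 = 61 − 15·4
1 = −15·65 + 16·61
1 = 16·646 − 159·65
65⁻¹ ≡ 487 (mod 646), so k ≡ 487·502 ≡ 286 (mod 646).
x = 56 + 65·286 = 18646.

18646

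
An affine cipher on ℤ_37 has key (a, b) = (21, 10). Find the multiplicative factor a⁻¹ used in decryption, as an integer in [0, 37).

Run Euclid on (37, 21):
37 = 1*21 + 16
21 = 1*16 + 5
16 = 3*5 + 1
5 = 5*1 + 0
gcd = 1, so the inverse exists. Back-substitute:
1 = 16 − 3·5
1 = −3·21 + 4·16
1 = 4·37 − 7·21
Hence 21⁻¹ ≡ -7 ≡ 30 (mod 37).

30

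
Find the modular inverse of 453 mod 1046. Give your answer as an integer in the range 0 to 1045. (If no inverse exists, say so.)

127

Apply the Euclidean algorithm to 1046 and 453:
1046 = 2×453 + 140
453 = 3×140 + 33
140 = 4×33 + 8
33 = 4×8 + 1
8 = 8×1 + 0
The gcd is 1. Working backward:
1 = 33 − 4·8
1 = −4·140 + 17·33
1 = 17·453 − 55·140
1 = −55·1046 + 127·453
So 453·127 ≡ 1 (mod 1046).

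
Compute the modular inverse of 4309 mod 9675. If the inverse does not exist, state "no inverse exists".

2389

Apply the Euclidean algorithm to 9675 and 4309:
9675 = 2·4309 + 1057
4309 = 4·1057 + 81
1057 = 13·81 + 4
81 = 20·4 + 1
4 = 4·1 + 0
Since gcd(4309, 9675) = 1, back-substitute to write 1 as a combination:
1 = 81 − 20·4
1 = −20·1057 + 261·81
1 = 261·4309 − 1064·1057
1 = −1064·9675 + 2389·4309
So 4309·2389 ≡ 1 (mod 9675).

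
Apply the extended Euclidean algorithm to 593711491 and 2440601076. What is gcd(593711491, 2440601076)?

1

Euclidean algorithm:
2440601076 = 4×593711491 + 65755112
593711491 = 9×65755112 + 1915483
65755112 = 34×1915483 + 628690
1915483 = 3×628690 + 29413
628690 = 21×29413 + 11017
29413 = 2×11017 + 7379
11017 = 1×7379 + 3638
7379 = 2×3638 + 103
3638 = 35×103 + 33
103 = 3×33 + 4
33 = 8×4 + 1
4 = 4×1 + 0
gcd(593711491, 2440601076) = 1.
Working backward:
1 = 33 − 8·4
1 = −8·103 + 25·33
1 = 25·3638 − 883·103
1 = −883·7379 + 1791·3638
1 = 1791·11017 − 2674·7379
1 = −2674·29413 + 7139·11017
1 = 7139·628690 − 152593·29413
1 = −152593·1915483 + 464918·628690
1 = 464918·65755112 − 15959805·1915483
1 = −15959805·593711491 + 144103163·65755112
1 = 144103163·2440601076 − 592372457·593711491
So 1 = (144103163)·2440601076 + (-592372457)·593711491.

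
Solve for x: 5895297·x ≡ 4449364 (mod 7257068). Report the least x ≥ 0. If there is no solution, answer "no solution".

First find gcd(5895297, 7257068):
7257068 = 1*5895297 + 1361771
5895297 = 4*1361771 + 448213
1361771 = 3*448213 + 17132
448213 = 26*17132 + 2781
17132 = 6*2781 + 446
2781 = 6*446 + 105
446 = 4*105 + 26
105 = 4*26 + 1
26 = 26*1 + 0
gcd = 1, so a unique solution mod 7257068 exists.
Back-substitute for the Bézout coefficients:
1 = 105 − 4·26
1 = −4·446 + 17·105
1 = 17·2781 − 106·446
1 = −106·17132 + 653·2781
1 = 653·448213 − 17084·17132
1 = −17084·1361771 + 51905·448213
1 = 51905·5895297 − 224704·1361771
1 = −224704·7257068 + 276609·5895297
So 5895297·(276609) ≡ 1 (mod 7257068), giving 5895297⁻¹ ≡ 276609.
x ≡ 5895297⁻¹·4449364 ≡ 276609·4449364 ≡ 707488 (mod 7257068).

707488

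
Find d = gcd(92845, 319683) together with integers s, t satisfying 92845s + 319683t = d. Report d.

Repeated division:
319683 = 3*92845 + 41148
92845 = 2*41148 + 10549
41148 = 3*10549 + 9501
10549 = 1*9501 + 1048
9501 = 9*1048 + 69
1048 = 15*69 + 13
69 = 5*13 + 4
13 = 3*4 + 1
4 = 4*1 + 0
gcd(92845, 319683) = 1.
Working backward:
1 = 13 − 3·4
1 = −3·69 + 16·13
1 = 16·1048 − 243·69
1 = −243·9501 + 2203·1048
1 = 2203·10549 − 2446·9501
1 = −2446·41148 + 9541·10549
1 = 9541·92845 − 21528·41148
1 = −21528·319683 + 74125·92845
So 1 = (-21528)·319683 + (74125)·92845.

1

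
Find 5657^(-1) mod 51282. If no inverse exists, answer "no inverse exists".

Run Euclid on (51282, 5657):
51282 = 9×5657 + 369
5657 = 15×369 + 122
369 = 3×122 + 3
122 = 40×3 + 2
3 = 1×2 + 1
2 = 2×1 + 0
The gcd is 1. Working backward:
1 = 3 − 2
1 = −122 + 41·3
1 = 41·369 − 124·122
1 = −124·5657 + 1901·369
1 = 1901·51282 − 17233·5657
So 5657·(-17233) ≡ 1 (mod 51282), and -17233 ≡ 34049 (mod 51282).

34049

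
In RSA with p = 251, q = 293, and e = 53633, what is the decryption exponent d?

4297

φ(n) = (p−1)(q−1) = 250·292 = 73000.
Need d with 53633·d ≡ 1 (mod 73000). Apply the extended Euclidean algorithm:
73000 = 1*53633 + 19367
53633 = 2*19367 + 14899
19367 = 1*14899 + 4468
14899 = 3*4468 + 1495
4468 = 2*1495 + 1478
1495 = 1*1478 + 17
1478 = 86*17 + 16
17 = 1*16 + 1
16 = 16*1 + 0
Back-substitute:
1 = 17 − 16
1 = −1478 + 87·17
1 = 87·1495 − 88·1478
1 = −88·4468 + 263·1495
1 = 263·14899 − 877·4468
1 = −877·19367 + 1140·14899
1 = 1140·53633 − 3157·19367
1 = −3157·73000 + 4297·53633
So 53633·4297 ≡ 1 (mod 73000), hence d = 4297.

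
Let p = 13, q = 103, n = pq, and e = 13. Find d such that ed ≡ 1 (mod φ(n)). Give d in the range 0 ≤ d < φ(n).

φ(n) = (p−1)(q−1) = 12·102 = 1224.
Need d with 13·d ≡ 1 (mod 1224). Apply the extended Euclidean algorithm:
1224 = 94*13 + 2
13 = 6*2 + 1
2 = 2*1 + 0
Back-substitute:
1 = 13 − 6·2
1 = −6·1224 + 565·13
So 13·565 ≡ 1 (mod 1224), hence d = 565.

565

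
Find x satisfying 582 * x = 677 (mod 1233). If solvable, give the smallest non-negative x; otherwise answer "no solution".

no solution

gcd(582, 1233):
1233 = 2×582 + 69
582 = 8×69 + 30
69 = 2×30 + 9
30 = 3×9 + 3
9 = 3×3 + 0
gcd = 3, but 3 ∤ 677, so the congruence has no solution.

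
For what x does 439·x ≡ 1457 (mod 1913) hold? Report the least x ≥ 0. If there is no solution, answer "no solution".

First find gcd(439, 1913):
1913 = 4*439 + 157
439 = 2*157 + 125
157 = 1*125 + 32
125 = 3*32 + 29
32 = 1*29 + 3
29 = 9*3 + 2
3 = 1*2 + 1
2 = 2*1 + 0
gcd = 1, so a unique solution mod 1913 exists.
Back-substitute for the Bézout coefficients:
1 = 3 − 2
1 = −29 + 10·3
1 = 10·32 − 11·29
1 = −11·125 + 43·32
1 = 43·157 − 54·125
1 = −54·439 + 151·157
1 = 151·1913 − 658·439
So 439·(-658) ≡ 1 (mod 1913), giving 439⁻¹ ≡ 1255.
x ≡ 439⁻¹·1457 ≡ 1255·1457 ≡ 1620 (mod 1913).

1620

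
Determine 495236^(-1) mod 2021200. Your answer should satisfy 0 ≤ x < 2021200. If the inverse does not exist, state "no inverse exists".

Euclidean algorithm on 2021200, 495236:
2021200 = 4×495236 + 40256
495236 = 12×40256 + 12164
40256 = 3×12164 + 3764
12164 = 3×3764 + 872
3764 = 4×872 + 276
872 = 3×276 + 44
276 = 6×44 + 12
44 = 3×12 + 8
12 = 1×8 + 4
8 = 2×4 + 0
gcd(495236, 2021200) = 4 ≠ 1, so 495236 has no multiplicative inverse modulo 2021200.

no inverse exists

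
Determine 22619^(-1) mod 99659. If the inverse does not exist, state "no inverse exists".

52700

Apply the Euclidean algorithm to 99659 and 22619:
99659 = 4×22619 + 9183
22619 = 2×9183 + 4253
9183 = 2×4253 + 677
4253 = 6×677 + 191
677 = 3×191 + 104
191 = 1×104 + 87
104 = 1×87 + 17
87 = 5×17 + 2
17 = 8×2 + 1
2 = 2×1 + 0
gcd = 1, so the inverse exists. Back-substitute:
1 = 17 − 8·2
1 = −8·87 + 41·17
1 = 41·104 − 49·87
1 = −49·191 + 90·104
1 = 90·677 − 319·191
1 = −319·4253 + 2004·677
1 = 2004·9183 − 4327·4253
1 = −4327·22619 + 10658·9183
1 = 10658·99659 − 46959·22619
So 22619·(-46959) ≡ 1 (mod 99659), and -46959 ≡ 52700 (mod 99659).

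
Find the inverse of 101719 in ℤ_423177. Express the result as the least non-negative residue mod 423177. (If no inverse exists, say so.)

133669

Apply the Euclidean algorithm to 423177 and 101719:
423177 = 4*101719 + 16301
101719 = 6*16301 + 3913
16301 = 4*3913 + 649
3913 = 6*649 + 19
649 = 34*19 + 3
19 = 6*3 + 1
3 = 3*1 + 0
gcd = 1, so the inverse exists. Back-substitute:
1 = 19 − 6·3
1 = −6·649 + 205·19
1 = 205·3913 − 1236·649
1 = −1236·16301 + 5149·3913
1 = 5149·101719 − 32130·16301
1 = −32130·423177 + 133669·101719
So 101719·133669 ≡ 1 (mod 423177).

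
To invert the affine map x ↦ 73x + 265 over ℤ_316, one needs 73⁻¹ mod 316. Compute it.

13

Apply the Euclidean algorithm to 316 and 73:
316 = 4×73 + 24
73 = 3×24 + 1
24 = 24×1 + 0
Since gcd(73, 316) = 1, back-substitute to write 1 as a combination:
1 = 73 − 3·24
1 = −3·316 + 13·73
So 73·13 ≡ 1 (mod 316).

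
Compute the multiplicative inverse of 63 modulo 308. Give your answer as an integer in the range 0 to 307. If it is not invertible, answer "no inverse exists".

Compute gcd(63, 308):
308 = 4×63 + 56
63 = 1×56 + 7
56 = 8×7 + 0
gcd(63, 308) = 7 ≠ 1, so 63 has no multiplicative inverse modulo 308.

no inverse exists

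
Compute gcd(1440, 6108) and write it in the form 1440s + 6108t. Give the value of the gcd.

Apply Euclid's algorithm to 6108 and 1440:
6108 = 4·1440 + 348
1440 = 4·348 + 48
348 = 7·48 + 12
48 = 4·12 + 0
gcd(1440, 6108) = 12.
Express as a combination:
12 = 348 − 7·48
12 = −7·1440 + 29·348
12 = 29·6108 − 123·1440
So 12 = (29)·6108 + (-123)·1440.

12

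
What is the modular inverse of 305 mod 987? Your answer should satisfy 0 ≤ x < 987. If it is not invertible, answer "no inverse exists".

233

Extended Euclidean algorithm:
987 = 3×305 + 72
305 = 4×72 + 17
72 = 4×17 + 4
17 = 4×4 + 1
4 = 4×1 + 0
Since gcd(305, 987) = 1, back-substitute to write 1 as a combination:
1 = 17 − 4·4
1 = −4·72 + 17·17
1 = 17·305 − 72·72
1 = −72·987 + 233·305
So 305·233 ≡ 1 (mod 987).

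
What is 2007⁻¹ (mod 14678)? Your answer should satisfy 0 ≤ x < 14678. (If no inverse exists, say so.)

Run Euclid on (14678, 2007):
14678 = 7×2007 + 629
2007 = 3×629 + 120
629 = 5×120 + 29
120 = 4×29 + 4
29 = 7×4 + 1
4 = 4×1 + 0
Since gcd(2007, 14678) = 1, back-substitute to write 1 as a combination:
1 = 29 − 7·4
1 = −7·120 + 29·29
1 = 29·629 − 152·120
1 = −152·2007 + 485·629
1 = 485·14678 − 3547·2007
Hence 2007⁻¹ ≡ -3547 ≡ 11131 (mod 14678).

11131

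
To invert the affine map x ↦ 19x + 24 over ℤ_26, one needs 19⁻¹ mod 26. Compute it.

11

Apply the Euclidean algorithm to 26 and 19:
26 = 1×19 + 7
19 = 2×7 + 5
7 = 1×5 + 2
5 = 2×2 + 1
2 = 2×1 + 0
gcd = 1, so the inverse exists. Back-substitute:
1 = 5 − 2·2
1 = −2·7 + 3·5
1 = 3·19 − 8·7
1 = −8·26 + 11·19
So 19·11 ≡ 1 (mod 26).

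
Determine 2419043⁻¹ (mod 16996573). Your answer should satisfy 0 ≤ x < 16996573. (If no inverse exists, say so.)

Euclidean algorithm on 16996573, 2419043:
16996573 = 7*2419043 + 63272
2419043 = 38*63272 + 14707
63272 = 4*14707 + 4444
14707 = 3*4444 + 1375
4444 = 3*1375 + 319
1375 = 4*319 + 99
319 = 3*99 + 22
99 = 4*22 + 11
22 = 2*11 + 0
gcd(2419043, 16996573) = 11 ≠ 1, so 2419043 has no multiplicative inverse modulo 16996573.

no inverse exists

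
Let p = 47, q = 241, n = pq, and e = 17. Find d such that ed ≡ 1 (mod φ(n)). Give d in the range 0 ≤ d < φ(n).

7793

φ(n) = (p−1)(q−1) = 46·240 = 11040.
Need d with 17·d ≡ 1 (mod 11040). Apply the extended Euclidean algorithm:
11040 = 649·17 + 7
17 = 2·7 + 3
7 = 2·3 + 1
3 = 3·1 + 0
Back-substitute:
1 = 7 − 2·3
1 = −2·17 + 5·7
1 = 5·11040 − 3247·17
So 17·(-3247) ≡ 1 (mod 11040), hence d ≡ -3247 ≡ 7793 (mod 11040).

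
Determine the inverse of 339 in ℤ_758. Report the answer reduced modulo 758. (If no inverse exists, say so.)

Extended Euclidean algorithm:
758 = 2*339 + 80
339 = 4*80 + 19
80 = 4*19 + 4
19 = 4*4 + 3
4 = 1*3 + 1
3 = 3*1 + 0
The gcd is 1. Working backward:
1 = 4 − 3
1 = −19 + 5·4
1 = 5·80 − 21·19
1 = −21·339 + 89·80
1 = 89·758 − 199·339
Thus 339·(-199) ≡ 1 (mod 758); reducing, -199 mod 758 = 559.

559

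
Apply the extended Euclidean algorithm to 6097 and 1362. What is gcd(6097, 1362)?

Repeated division:
6097 = 4×1362 + 649
1362 = 2×649 + 64
649 = 10×64 + 9
64 = 7×9 + 1
9 = 9×1 + 0
gcd(6097, 1362) = 1.
Back-substituting:
1 = 64 − 7·9
1 = −7·649 + 71·64
1 = 71·1362 − 149·649
1 = −149·6097 + 667·1362
So 1 = (-149)·6097 + (667)·1362.

1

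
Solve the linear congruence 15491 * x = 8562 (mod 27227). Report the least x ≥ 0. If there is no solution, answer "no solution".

First find gcd(15491, 27227):
27227 = 1×15491 + 11736
15491 = 1×11736 + 3755
11736 = 3×3755 + 471
3755 = 7×471 + 458
471 = 1×458 + 13
458 = 35×13 + 3
13 = 4×3 + 1
3 = 3×1 + 0
gcd = 1, so a unique solution mod 27227 exists.
Back-substitute for the Bézout coefficients:
1 = 13 − 4·3
1 = −4·458 + 141·13
1 = 141·471 − 145·458
1 = −145·3755 + 1156·471
1 = 1156·11736 − 3613·3755
1 = −3613·15491 + 4769·11736
1 = 4769·27227 − 8382·15491
So 15491·(-8382) ≡ 1 (mod 27227), giving 15491⁻¹ ≡ 18845.
x ≡ 15491⁻¹·8562 ≡ 18845·8562 ≡ 3688 (mod 27227).

3688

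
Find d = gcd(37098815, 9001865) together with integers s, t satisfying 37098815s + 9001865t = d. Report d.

5

Euclidean algorithm:
37098815 = 4×9001865 + 1091355
9001865 = 8×1091355 + 271025
1091355 = 4×271025 + 7255
271025 = 37×7255 + 2590
7255 = 2×2590 + 2075
2590 = 1×2075 + 515
2075 = 4×515 + 15
515 = 34×15 + 5
15 = 3×5 + 0
gcd(37098815, 9001865) = 5.
Express as a combination:
5 = 515 − 34·15
5 = −34·2075 + 137·515
5 = 137·2590 − 171·2075
5 = −171·7255 + 479·2590
5 = 479·271025 − 17894·7255
5 = −17894·1091355 + 72055·271025
5 = 72055·9001865 − 594334·1091355
5 = −594334·37098815 + 2449391·9001865
So 5 = (-594334)·37098815 + (2449391)·9001865.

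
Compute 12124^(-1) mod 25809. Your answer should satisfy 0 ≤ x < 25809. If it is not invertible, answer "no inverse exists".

no inverse exists

Euclidean algorithm on 25809, 12124:
25809 = 2×12124 + 1561
12124 = 7×1561 + 1197
1561 = 1×1197 + 364
1197 = 3×364 + 105
364 = 3×105 + 49
105 = 2×49 + 7
49 = 7×7 + 0
gcd(12124, 25809) = 7 ≠ 1, so 12124 has no multiplicative inverse modulo 25809.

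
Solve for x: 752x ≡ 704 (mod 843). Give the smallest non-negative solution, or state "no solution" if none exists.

First find gcd(752, 843):
843 = 1*752 + 91
752 = 8*91 + 24
91 = 3*24 + 19
24 = 1*19 + 5
19 = 3*5 + 4
5 = 1*4 + 1
4 = 4*1 + 0
gcd = 1, so a unique solution mod 843 exists.
Back-substitute for the Bézout coefficients:
1 = 5 − 4
1 = −19 + 4·5
1 = 4·24 − 5·19
1 = −5·91 + 19·24
1 = 19·752 − 157·91
1 = −157·843 + 176·752
So 752·(176) ≡ 1 (mod 843), giving 752⁻¹ ≡ 176.
x ≡ 752⁻¹·704 ≡ 176·704 ≡ 826 (mod 843).

826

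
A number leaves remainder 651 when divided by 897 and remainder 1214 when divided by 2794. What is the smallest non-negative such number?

Write x = 651 + 897·k. Then 897·k ≡ 1214 − 651 ≡ 563 (mod 2794).
Need 897⁻¹ mod 2794. Extended Euclid on (2794, 897):
2794 = 3*897 + 103
897 = 8*103 + 73
103 = 1*73 + 30
73 = 2*30 + 13
30 = 2*13 + 4
13 = 3*4 + 1
4 = 4*1 + 0
Back-substitute:
1 = 13 − 3·4
1 = −3·30 + 7·13
1 = 7·73 − 17·30
1 = −17·103 + 24·73
1 = 24·897 − 209·103
1 = −209·2794 + 651·897
897⁻¹ ≡ 651 (mod 2794), so k ≡ 651·563 ≡ 499 (mod 2794).
x = 651 + 897·499 = 448254.

448254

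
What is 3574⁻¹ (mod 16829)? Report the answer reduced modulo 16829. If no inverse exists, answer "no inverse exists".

Extended Euclidean algorithm:
16829 = 4·3574 + 2533
3574 = 1·2533 + 1041
2533 = 2·1041 + 451
1041 = 2·451 + 139
451 = 3·139 + 34
139 = 4·34 + 3
34 = 11·3 + 1
3 = 3·1 + 0
gcd = 1, so the inverse exists. Back-substitute:
1 = 34 − 11·3
1 = −11·139 + 45·34
1 = 45·451 − 146·139
1 = −146·1041 + 337·451
1 = 337·2533 − 820·1041
1 = −820·3574 + 1157·2533
1 = 1157·16829 − 5448·3574
So 3574·(-5448) ≡ 1 (mod 16829), and -5448 ≡ 11381 (mod 16829).

11381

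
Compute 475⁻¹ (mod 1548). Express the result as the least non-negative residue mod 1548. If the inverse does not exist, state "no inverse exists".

Apply the Euclidean algorithm to 1548 and 475:
1548 = 3·475 + 123
475 = 3·123 + 106
123 = 1·106 + 17
106 = 6·17 + 4
17 = 4·4 + 1
4 = 4·1 + 0
The gcd is 1. Working backward:
1 = 17 − 4·4
1 = −4·106 + 25·17
1 = 25·123 − 29·106
1 = −29·475 + 112·123
1 = 112·1548 − 365·475
So 475·(-365) ≡ 1 (mod 1548), and -365 ≡ 1183 (mod 1548).

1183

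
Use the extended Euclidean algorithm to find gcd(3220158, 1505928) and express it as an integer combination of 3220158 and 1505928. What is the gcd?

6

Apply Euclid's algorithm to 3220158 and 1505928:
3220158 = 2×1505928 + 208302
1505928 = 7×208302 + 47814
208302 = 4×47814 + 17046
47814 = 2×17046 + 13722
17046 = 1×13722 + 3324
13722 = 4×3324 + 426
3324 = 7×426 + 342
426 = 1×342 + 84
342 = 4×84 + 6
84 = 14×6 + 0
gcd(3220158, 1505928) = 6.
Back-substituting:
6 = 342 − 4·84
6 = −4·426 + 5·342
6 = 5·3324 − 39·426
6 = −39·13722 + 161·3324
6 = 161·17046 − 200·13722
6 = −200·47814 + 561·17046
6 = 561·208302 − 2444·47814
6 = −2444·1505928 + 17669·208302
6 = 17669·3220158 − 37782·1505928
So 6 = (17669)·3220158 + (-37782)·1505928.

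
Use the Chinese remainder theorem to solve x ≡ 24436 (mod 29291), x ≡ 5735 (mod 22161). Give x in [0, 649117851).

Write x = 24436 + 29291·k. Then 29291·k ≡ 5735 − 24436 ≡ 3460 (mod 22161).
Need 29291⁻¹ mod 22161. Extended Euclid on (22161, 7130):
22161 = 3×7130 + 771
7130 = 9×771 + 191
771 = 4×191 + 7
191 = 27×7 + 2
7 = 3×2 + 1
2 = 2×1 + 0
Back-substitute:
1 = 7 − 3·2
1 = −3·191 + 82·7
1 = 82·771 − 331·191
1 = −331·7130 + 3061·771
1 = 3061·22161 − 9514·7130
29291⁻¹ ≡ 12647 (mod 22161), so k ≡ 12647·3460 ≡ 12806 (mod 22161).
x = 24436 + 29291·12806 = 375124982.

375124982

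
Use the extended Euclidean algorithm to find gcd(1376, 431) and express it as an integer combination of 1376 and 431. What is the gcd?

1

Euclidean algorithm:
1376 = 3×431 + 83
431 = 5×83 + 16
83 = 5×16 + 3
16 = 5×3 + 1
3 = 3×1 + 0
gcd(1376, 431) = 1.
Express as a combination:
1 = 16 − 5·3
1 = −5·83 + 26·16
1 = 26·431 − 135·83
1 = −135·1376 + 431·431
So 1 = (-135)·1376 + (431)·431.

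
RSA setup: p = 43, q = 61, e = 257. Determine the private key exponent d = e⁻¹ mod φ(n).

φ(n) = (p−1)(q−1) = 42·60 = 2520.
Need d with 257·d ≡ 1 (mod 2520). Apply the extended Euclidean algorithm:
2520 = 9*257 + 207
257 = 1*207 + 50
207 = 4*50 + 7
50 = 7*7 + 1
7 = 7*1 + 0
Back-substitute:
1 = 50 − 7·7
1 = −7·207 + 29·50
1 = 29·257 − 36·207
1 = −36·2520 + 353·257
So 257·353 ≡ 1 (mod 2520), hence d = 353.

353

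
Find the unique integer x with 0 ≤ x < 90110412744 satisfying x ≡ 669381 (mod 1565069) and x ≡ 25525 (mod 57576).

38401202365

Write x = 669381 + 1565069·k. Then 1565069·k ≡ 25525 − 669381 ≡ 47056 (mod 57576).
Need 1565069⁻¹ mod 57576. Extended Euclid on (57576, 10517):
57576 = 5×10517 + 4991
10517 = 2×4991 + 535
4991 = 9×535 + 176
535 = 3×176 + 7
176 = 25×7 + 1
7 = 7×1 + 0
Back-substitute:
1 = 176 − 25·7
1 = −25·535 + 76·176
1 = 76·4991 − 709·535
1 = −709·10517 + 1494·4991
1 = 1494·57576 − 8179·10517
1565069⁻¹ ≡ 49397 (mod 57576), so k ≡ 49397·47056 ≡ 24536 (mod 57576).
x = 669381 + 1565069·24536 = 38401202365.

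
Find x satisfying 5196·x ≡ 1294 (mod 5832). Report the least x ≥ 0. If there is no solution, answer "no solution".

no solution

gcd(5196, 5832):
5832 = 1×5196 + 636
5196 = 8×636 + 108
636 = 5×108 + 96
108 = 1×96 + 12
96 = 8×12 + 0
gcd = 12, but 12 ∤ 1294, so the congruence has no solution.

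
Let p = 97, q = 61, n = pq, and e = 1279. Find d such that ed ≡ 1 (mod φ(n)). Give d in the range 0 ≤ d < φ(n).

1279

φ(n) = (p−1)(q−1) = 96·60 = 5760.
Need d with 1279·d ≡ 1 (mod 5760). Apply the extended Euclidean algorithm:
5760 = 4·1279 + 644
1279 = 1·644 + 635
644 = 1·635 + 9
635 = 70·9 + 5
9 = 1·5 + 4
5 = 1·4 + 1
4 = 4·1 + 0
Back-substitute:
1 = 5 − 4
1 = −9 + 2·5
1 = 2·635 − 141·9
1 = −141·644 + 143·635
1 = 143·1279 − 284·644
1 = −284·5760 + 1279·1279
So 1279·1279 ≡ 1 (mod 5760), hence d = 1279.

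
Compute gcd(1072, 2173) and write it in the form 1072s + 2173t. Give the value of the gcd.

1

Repeated division:
2173 = 2×1072 + 29
1072 = 36×29 + 28
29 = 1×28 + 1
28 = 28×1 + 0
gcd(1072, 2173) = 1.
Working backward:
1 = 29 − 28
1 = −1072 + 37·29
1 = 37·2173 − 75·1072
So 1 = (37)·2173 + (-75)·1072.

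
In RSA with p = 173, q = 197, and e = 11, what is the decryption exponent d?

12259

φ(n) = (p−1)(q−1) = 172·196 = 33712.
Need d with 11·d ≡ 1 (mod 33712). Apply the extended Euclidean algorithm:
33712 = 3064×11 + 8
11 = 1×8 + 3
8 = 2×3 + 2
3 = 1×2 + 1
2 = 2×1 + 0
Back-substitute:
1 = 3 − 2
1 = −8 + 3·3
1 = 3·11 − 4·8
1 = −4·33712 + 12259·11
So 11·12259 ≡ 1 (mod 33712), hence d = 12259.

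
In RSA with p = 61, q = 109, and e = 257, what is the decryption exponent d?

φ(n) = (p−1)(q−1) = 60·108 = 6480.
Need d with 257·d ≡ 1 (mod 6480). Apply the extended Euclidean algorithm:
6480 = 25*257 + 55
257 = 4*55 + 37
55 = 1*37 + 18
37 = 2*18 + 1
18 = 18*1 + 0
Back-substitute:
1 = 37 − 2·18
1 = −2·55 + 3·37
1 = 3·257 − 14·55
1 = −14·6480 + 353·257
So 257·353 ≡ 1 (mod 6480), hence d = 353.

353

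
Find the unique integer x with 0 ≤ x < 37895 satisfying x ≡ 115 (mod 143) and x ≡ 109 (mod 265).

16274

Write x = 115 + 143·k. Then 143·k ≡ 109 − 115 ≡ 259 (mod 265).
Need 143⁻¹ mod 265. Extended Euclid on (265, 143):
265 = 1·143 + 122
143 = 1·122 + 21
122 = 5·21 + 17
21 = 1·17 + 4
17 = 4·4 + 1
4 = 4·1 + 0
Back-substitute:
1 = 17 − 4·4
1 = −4·21 + 5·17
1 = 5·122 − 29·21
1 = −29·143 + 34·122
1 = 34·265 − 63·143
143⁻¹ ≡ 202 (mod 265), so k ≡ 202·259 ≡ 113 (mod 265).
x = 115 + 143·113 = 16274.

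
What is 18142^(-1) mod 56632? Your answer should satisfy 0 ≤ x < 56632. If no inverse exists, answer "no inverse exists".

no inverse exists

Euclidean algorithm on 56632, 18142:
56632 = 3×18142 + 2206
18142 = 8×2206 + 494
2206 = 4×494 + 230
494 = 2×230 + 34
230 = 6×34 + 26
34 = 1×26 + 8
26 = 3×8 + 2
8 = 4×2 + 0
The gcd is 2, not 1, hence no inverse exists.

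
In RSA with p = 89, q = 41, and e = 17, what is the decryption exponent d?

φ(n) = (p−1)(q−1) = 88·40 = 3520.
Need d with 17·d ≡ 1 (mod 3520). Apply the extended Euclidean algorithm:
3520 = 207*17 + 1
17 = 17*1 + 0
Back-substitute:
1 = 3520 − 207·17
So 17·(-207) ≡ 1 (mod 3520), hence d ≡ -207 ≡ 3313 (mod 3520).

3313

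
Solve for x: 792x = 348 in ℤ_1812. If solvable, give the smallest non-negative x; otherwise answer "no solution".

First find gcd(792, 1812):
1812 = 2·792 + 228
792 = 3·228 + 108
228 = 2·108 + 12
108 = 9·12 + 0
gcd = 12 and 12 | 348, so solutions exist. Divide through by 12: 66x ≡ 29 (mod 151).
Now find 66⁻¹ mod 151:
151 = 2*66 + 19
66 = 3*19 + 9
19 = 2*9 + 1
9 = 9*1 + 0
Back-substitute:
1 = 19 − 2·9
1 = −2·66 + 7·19
1 = 7·151 − 16·66
So 66·(-16) ≡ 1 (mod 151), i.e. 66⁻¹ ≡ 135.
Then x ≡ 135·29 ≡ 140 (mod 151); the smallest non-negative solution is x = 140.

140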